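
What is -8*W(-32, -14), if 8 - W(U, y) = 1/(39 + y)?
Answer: -1592/25 ≈ -63.680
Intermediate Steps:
W(U, y) = 8 - 1/(39 + y)
-8*W(-32, -14) = -8*(311 + 8*(-14))/(39 - 14) = -8*(311 - 112)/25 = -8*199/25 = -1592/25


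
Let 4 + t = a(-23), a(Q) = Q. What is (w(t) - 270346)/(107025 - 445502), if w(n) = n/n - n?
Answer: 270318/338477 ≈ 0.79863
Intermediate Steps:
t = -27 (t = -4 - 23 = -27)
w(n) = 1 - n
(w(t) - 270346)/(107025 - 445502) = ((1 - 1*(-27)) - 270346)/(107025 - 445502) = ((1 + 27) - 270346)/(-338477) = (28 - 270346)*(-1/338477) = -270318*(-1/338477) = 270318/338477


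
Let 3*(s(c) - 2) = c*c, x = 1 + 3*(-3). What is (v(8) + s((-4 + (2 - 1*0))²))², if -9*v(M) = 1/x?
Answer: 279841/5184 ≈ 53.982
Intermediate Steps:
x = -8 (x = 1 - 9 = -8)
s(c) = 2 + c²/3 (s(c) = 2 + (c*c)/3 = 2 + c²/3)
v(M) = 1/72 (v(M) = -⅑/(-8) = -⅑*(-⅛) = 1/72)
(v(8) + s((-4 + (2 - 1*0))²))² = (1/72 + (2 + ((-4 + (2 - 1*0))²)²/3))² = (1/72 + (2 + ((-4 + (2 + 0))²)²/3))² = (1/72 + (2 + ((-4 + 2)²)²/3))² = (1/72 + (2 + ((-2)²)²/3))² = (1/72 + (2 + (⅓)*4²))² = (1/72 + (2 + (⅓)*16))² = (1/72 + (2 + 16/3))² = (1/72 + 22/3)² = (529/72)² = 279841/5184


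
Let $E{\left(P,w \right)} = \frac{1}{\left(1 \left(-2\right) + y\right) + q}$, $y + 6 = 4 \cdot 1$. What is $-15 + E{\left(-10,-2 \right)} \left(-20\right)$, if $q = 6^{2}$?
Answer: $- \frac{125}{8} \approx -15.625$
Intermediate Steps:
$y = -2$ ($y = -6 + 4 \cdot 1 = -6 + 4 = -2$)
$q = 36$
$E{\left(P,w \right)} = \frac{1}{32}$ ($E{\left(P,w \right)} = \frac{1}{\left(1 \left(-2\right) - 2\right) + 36} = \frac{1}{\left(-2 - 2\right) + 36} = \frac{1}{-4 + 36} = \frac{1}{32}$)
$-15 + E{\left(-10,-2 \right)} \left(-20\right) = -15 + \frac{1}{32} \left(-20\right) = -15 - \frac{5}{8} = - \frac{125}{8}$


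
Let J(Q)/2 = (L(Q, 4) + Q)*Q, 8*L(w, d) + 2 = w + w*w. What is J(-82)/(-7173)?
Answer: 122672/7173 ≈ 17.102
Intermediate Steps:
L(w, d) = -¼ + w/8 + w²/8 (L(w, d) = -¼ + (w + w*w)/8 = -¼ + (w + w²)/8 = -¼ + (w/8 + w²/8) = -¼ + w/8 + w²/8)
J(Q) = 2*Q*(-¼ + Q²/8 + 9*Q/8) (J(Q) = 2*(((-¼ + Q/8 + Q²/8) + Q)*Q) = 2*((-¼ + Q²/8 + 9*Q/8)*Q) = 2*(Q*(-¼ + Q²/8 + 9*Q/8)) = 2*Q*(-¼ + Q²/8 + 9*Q/8))
J(-82)/(-7173) = ((¼)*(-82)*(-2 + (-82)² + 9*(-82)))/(-7173) = ((¼)*(-82)*(-2 + 6724 - 738))*(-1/7173) = ((¼)*(-82)*5984)*(-1/7173) = -122672*(-1/7173) = 122672/7173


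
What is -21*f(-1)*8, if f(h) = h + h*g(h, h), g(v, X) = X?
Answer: 0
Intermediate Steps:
f(h) = h + h**2 (f(h) = h + h*h = h + h**2)
-21*f(-1)*8 = -(-21)*(1 - 1)*8 = -(-21)*0*8 = -21*0*8 = 0*8 = 0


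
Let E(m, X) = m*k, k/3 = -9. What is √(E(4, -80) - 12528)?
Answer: 18*I*√39 ≈ 112.41*I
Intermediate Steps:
k = -27 (k = 3*(-9) = -27)
E(m, X) = -27*m (E(m, X) = m*(-27) = -27*m)
√(E(4, -80) - 12528) = √(-27*4 - 12528) = √(-108 - 12528) = √(-12636) = 18*I*√39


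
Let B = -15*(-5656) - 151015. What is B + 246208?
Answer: 180033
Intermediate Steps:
B = -66175 (B = 84840 - 151015 = -66175)
B + 246208 = -66175 + 246208 = 180033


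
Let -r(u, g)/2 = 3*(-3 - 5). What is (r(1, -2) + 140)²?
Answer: 35344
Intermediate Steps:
r(u, g) = 48 (r(u, g) = -6*(-3 - 5) = -6*(-8) = -2*(-24) = 48)
(r(1, -2) + 140)² = (48 + 140)² = 188² = 35344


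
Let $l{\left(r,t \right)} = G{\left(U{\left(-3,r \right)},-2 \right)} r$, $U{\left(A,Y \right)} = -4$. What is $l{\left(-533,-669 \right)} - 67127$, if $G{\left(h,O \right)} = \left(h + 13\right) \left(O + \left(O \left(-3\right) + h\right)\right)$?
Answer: $-67127$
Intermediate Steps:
$G{\left(h,O \right)} = \left(13 + h\right) \left(h - 2 O\right)$ ($G{\left(h,O \right)} = \left(13 + h\right) \left(O - \left(- h + 3 O\right)\right) = \left(13 + h\right) \left(h - 2 O\right)$)
$l{\left(r,t \right)} = 0$ ($l{\left(r,t \right)} = \left(\left(-4\right)^{2} - -52 + 13 \left(-4\right) - \left(-4\right) \left(-4\right)\right) r = \left(16 + 52 - 52 - 16\right) r = 0 r = 0$)
$l{\left(-533,-669 \right)} - 67127 = 0 - 67127 = -67127$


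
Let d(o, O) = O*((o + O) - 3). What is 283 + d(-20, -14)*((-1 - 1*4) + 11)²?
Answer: 18931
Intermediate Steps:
d(o, O) = O*(-3 + O + o) (d(o, O) = O*((O + o) - 3) = O*(-3 + O + o))
283 + d(-20, -14)*((-1 - 1*4) + 11)² = 283 + (-14*(-3 - 14 - 20))*((-1 - 1*4) + 11)² = 283 + (-14*(-37))*((-1 - 4) + 11)² = 283 + 518*(-5 + 11)² = 283 + 518*6² = 283 + 518*36 = 283 + 18648 = 18931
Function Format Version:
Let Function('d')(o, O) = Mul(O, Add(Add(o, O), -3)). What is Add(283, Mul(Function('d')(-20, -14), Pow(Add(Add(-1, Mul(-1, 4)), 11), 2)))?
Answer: 18931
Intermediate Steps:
Function('d')(o, O) = Mul(O, Add(-3, O, o)) (Function('d')(o, O) = Mul(O, Add(Add(O, o), -3)) = Mul(O, Add(-3, O, o)))
Add(283, Mul(Function('d')(-20, -14), Pow(Add(Add(-1, Mul(-1, 4)), 11), 2))) = Add(283, Mul(Mul(-14, Add(-3, -14, -20)), Pow(Add(Add(-1, Mul(-1, 4)), 11), 2))) = Add(283, Mul(Mul(-14, -37), Pow(Add(Add(-1, -4), 11), 2))) = Add(283, Mul(518, Pow(Add(-5, 11), 2))) = Add(283, Mul(518, Pow(6, 2))) = Add(283, Mul(518, 36)) = Add(283, 18648) = 18931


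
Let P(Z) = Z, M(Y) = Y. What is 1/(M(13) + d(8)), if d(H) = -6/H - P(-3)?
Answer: 4/61 ≈ 0.065574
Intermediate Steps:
d(H) = 3 - 6/H (d(H) = -6/H - 1*(-3) = -6/H + 3 = 3 - 6/H)
1/(M(13) + d(8)) = 1/(13 + (3 - 6/8)) = 1/(13 + (3 - 6*1/8)) = 1/(13 + (3 - 3/4)) = 1/(13 + 9/4) = 1/(61/4) = 4/61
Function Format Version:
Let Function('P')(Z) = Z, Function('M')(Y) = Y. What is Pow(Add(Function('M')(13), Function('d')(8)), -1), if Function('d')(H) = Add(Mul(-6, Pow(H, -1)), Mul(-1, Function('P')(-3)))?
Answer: Rational(4, 61) ≈ 0.065574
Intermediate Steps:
Function('d')(H) = Add(3, Mul(-6, Pow(H, -1))) (Function('d')(H) = Add(Mul(-6, Pow(H, -1)), Mul(-1, -3)) = Add(Mul(-6, Pow(H, -1)), 3) = Add(3, Mul(-6, Pow(H, -1))))
Pow(Add(Function('M')(13), Function('d')(8)), -1) = Pow(Add(13, Add(3, Mul(-6, Pow(8, -1)))), -1) = Pow(Add(13, Add(3, Mul(-6, Rational(1, 8)))), -1) = Pow(Add(13, Add(3, Rational(-3, 4))), -1) = Pow(Add(13, Rational(9, 4)), -1) = Pow(Rational(61, 4), -1) = Rational(4, 61)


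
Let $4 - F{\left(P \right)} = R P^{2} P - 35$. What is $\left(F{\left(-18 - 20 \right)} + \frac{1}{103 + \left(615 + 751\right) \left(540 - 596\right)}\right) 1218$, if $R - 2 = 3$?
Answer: $\frac{25531914297708}{76393} \approx 3.3422 \cdot 10^{8}$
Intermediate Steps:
$R = 5$ ($R = 2 + 3 = 5$)
$F{\left(P \right)} = 39 - 5 P^{3}$ ($F{\left(P \right)} = 4 - \left(5 P^{2} P - 35\right) = 4 - \left(5 P^{3} - 35\right) = 4 - \left(-35 + 5 P^{3}\right) = 39 - 5 P^{3}$)
$\left(F{\left(-18 - 20 \right)} + \frac{1}{103 + \left(615 + 751\right) \left(540 - 596\right)}\right) 1218 = \left(\left(39 - 5 \left(-18 - 20\right)^{3}\right) + \frac{1}{103 + \left(615 + 751\right) \left(540 - 596\right)}\right) 1218 = \left(\left(39 - 5 \left(-18 - 20\right)^{3}\right) + \frac{1}{103 + 1366 \left(-56\right)}\right) 1218 = \left(\left(39 - 5 \left(-38\right)^{3}\right) + \frac{1}{103 - 76496}\right) 1218 = \left(\left(39 - -274360\right) + \frac{1}{-76393}\right) 1218 = \left(\left(39 + 274360\right) - \frac{1}{76393}\right) 1218 = \left(274399 - \frac{1}{76393}\right) 1218 = \frac{20962162806}{76393} \cdot 1218 = \frac{25531914297708}{76393}$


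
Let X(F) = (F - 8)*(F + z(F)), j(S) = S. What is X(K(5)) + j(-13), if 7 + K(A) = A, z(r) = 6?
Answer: -53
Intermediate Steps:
K(A) = -7 + A
X(F) = (-8 + F)*(6 + F) (X(F) = (F - 8)*(F + 6) = (-8 + F)*(6 + F))
X(K(5)) + j(-13) = (-48 + (-7 + 5)² - 2*(-7 + 5)) - 13 = (-48 + (-2)² - 2*(-2)) - 13 = (-48 + 4 + 4) - 13 = -40 - 13 = -53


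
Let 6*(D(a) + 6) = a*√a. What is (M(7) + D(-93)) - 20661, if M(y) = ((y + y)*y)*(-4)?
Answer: -21059 - 31*I*√93/2 ≈ -21059.0 - 149.48*I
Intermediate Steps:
M(y) = -8*y² (M(y) = ((2*y)*y)*(-4) = (2*y²)*(-4) = -8*y²)
D(a) = -6 + a^(3/2)/6 (D(a) = -6 + (a*√a)/6 = -6 + a^(3/2)/6)
(M(7) + D(-93)) - 20661 = (-8*7² + (-6 + (-93)^(3/2)/6)) - 20661 = (-8*49 + (-6 + (-93*I*√93)/6)) - 20661 = (-392 + (-6 - 31*I*√93/2)) - 20661 = (-398 - 31*I*√93/2) - 20661 = -21059 - 31*I*√93/2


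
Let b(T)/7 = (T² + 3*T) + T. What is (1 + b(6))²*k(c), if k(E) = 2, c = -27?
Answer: 354482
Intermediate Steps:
b(T) = 7*T² + 28*T (b(T) = 7*((T² + 3*T) + T) = 7*(T² + 4*T) = 7*T² + 28*T)
(1 + b(6))²*k(c) = (1 + 7*6*(4 + 6))²*2 = (1 + 7*6*10)²*2 = (1 + 420)²*2 = 421²*2 = 177241*2 = 354482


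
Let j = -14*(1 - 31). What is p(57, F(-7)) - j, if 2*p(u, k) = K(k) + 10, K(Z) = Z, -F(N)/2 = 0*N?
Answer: -415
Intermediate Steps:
F(N) = 0 (F(N) = -0*N = -2*0 = 0)
p(u, k) = 5 + k/2 (p(u, k) = (k + 10)/2 = (10 + k)/2 = 5 + k/2)
j = 420 (j = -14*(-30) = 420)
p(57, F(-7)) - j = (5 + (½)*0) - 1*420 = (5 + 0) - 420 = 5 - 420 = -415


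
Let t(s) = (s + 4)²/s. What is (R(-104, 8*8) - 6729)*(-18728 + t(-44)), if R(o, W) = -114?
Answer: 1412449944/11 ≈ 1.2840e+8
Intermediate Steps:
t(s) = (4 + s)²/s
(R(-104, 8*8) - 6729)*(-18728 + t(-44)) = (-114 - 6729)*(-18728 + (4 - 44)²/(-44)) = -6843*(-18728 - 1/44*(-40)²) = -6843*(-18728 - 1/44*1600) = -6843*(-18728 - 400/11) = -6843*(-206408/11) = 1412449944/11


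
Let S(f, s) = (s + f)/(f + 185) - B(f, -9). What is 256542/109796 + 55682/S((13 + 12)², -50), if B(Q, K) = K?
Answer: 45037118265/7850414 ≈ 5736.9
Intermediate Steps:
S(f, s) = 9 + (f + s)/(185 + f) (S(f, s) = (s + f)/(f + 185) - 1*(-9) = (f + s)/(185 + f) + 9 = 9 + (f + s)/(185 + f))
256542/109796 + 55682/S((13 + 12)², -50) = 256542/109796 + 55682/(((1665 - 50 + 10*(13 + 12)²)/(185 + (13 + 12)²))) = 256542*(1/109796) + 55682/(((1665 - 50 + 10*25²)/(185 + 25²))) = 128271/54898 + 55682/(((1665 - 50 + 10*625)/(185 + 625))) = 128271/54898 + 55682/(((1665 - 50 + 6250)/810)) = 128271/54898 + 55682/(((1/810)*7865)) = 128271/54898 + 55682/(1573/162) = 128271/54898 + 55682*(162/1573) = 128271/54898 + 820044/143 = 45037118265/7850414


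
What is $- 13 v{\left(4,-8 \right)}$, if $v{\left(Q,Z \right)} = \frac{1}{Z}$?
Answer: $\frac{13}{8} \approx 1.625$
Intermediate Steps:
$- 13 v{\left(4,-8 \right)} = - \frac{13}{-8} = \left(-13\right) \left(- \frac{1}{8}\right) = \frac{13}{8}$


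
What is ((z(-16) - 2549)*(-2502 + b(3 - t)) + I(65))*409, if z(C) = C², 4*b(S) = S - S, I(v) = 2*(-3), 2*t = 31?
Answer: 2346465720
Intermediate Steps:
t = 31/2 (t = (½)*31 = 31/2 ≈ 15.500)
I(v) = -6
b(S) = 0 (b(S) = (S - S)/4 = (¼)*0 = 0)
((z(-16) - 2549)*(-2502 + b(3 - t)) + I(65))*409 = (((-16)² - 2549)*(-2502 + 0) - 6)*409 = ((256 - 2549)*(-2502) - 6)*409 = (-2293*(-2502) - 6)*409 = (5737086 - 6)*409 = 5737080*409 = 2346465720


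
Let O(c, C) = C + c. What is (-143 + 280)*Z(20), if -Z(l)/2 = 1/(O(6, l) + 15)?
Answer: -274/41 ≈ -6.6829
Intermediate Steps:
Z(l) = -2/(21 + l) (Z(l) = -2/((l + 6) + 15) = -2/((6 + l) + 15) = -2/(21 + l))
(-143 + 280)*Z(20) = (-143 + 280)*(-2/(21 + 20)) = 137*(-2/41) = -274/41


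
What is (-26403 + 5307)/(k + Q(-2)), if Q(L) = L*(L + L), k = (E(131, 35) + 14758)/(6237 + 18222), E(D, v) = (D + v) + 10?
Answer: -85997844/35101 ≈ -2450.0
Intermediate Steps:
E(D, v) = 10 + D + v
k = 4978/8153 (k = ((10 + 131 + 35) + 14758)/(6237 + 18222) = (176 + 14758)/24459 = 14934*(1/24459) = 4978/8153 ≈ 0.61057)
Q(L) = 2*L² (Q(L) = L*(2*L) = 2*L²)
(-26403 + 5307)/(k + Q(-2)) = (-26403 + 5307)/(4978/8153 + 2*(-2)²) = -21096/(4978/8153 + 2*4) = -21096/(4978/8153 + 8) = -21096/70202/8153 = -21096*8153/70202 = -85997844/35101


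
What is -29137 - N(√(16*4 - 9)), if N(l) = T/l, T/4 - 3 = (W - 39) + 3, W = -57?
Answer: -29137 + 72*√55/11 ≈ -29088.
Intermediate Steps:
T = -360 (T = 12 + 4*((-57 - 39) + 3) = 12 + 4*(-96 + 3) = 12 + 4*(-93) = 12 - 372 = -360)
N(l) = -360/l
-29137 - N(√(16*4 - 9)) = -29137 - (-360)/(√(16*4 - 9)) = -29137 - (-360)/(√(64 - 9)) = -29137 - (-360)/(√55) = -29137 - (-360)*√55/55 = -29137 - (-72)*√55/11 = -29137 + 72*√55/11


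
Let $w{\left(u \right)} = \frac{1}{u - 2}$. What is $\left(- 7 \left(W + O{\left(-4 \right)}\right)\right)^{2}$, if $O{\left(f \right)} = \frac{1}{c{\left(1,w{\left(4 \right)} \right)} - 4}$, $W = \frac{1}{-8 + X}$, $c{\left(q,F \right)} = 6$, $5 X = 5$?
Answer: $\frac{25}{4} \approx 6.25$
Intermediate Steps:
$X = 1$ ($X = \frac{1}{5} \cdot 5 = 1$)
$w{\left(u \right)} = \frac{1}{-2 + u}$
$W = - \frac{1}{7}$ ($W = \frac{1}{-8 + 1} = \frac{1}{-7} = - \frac{1}{7} \approx -0.14286$)
$O{\left(f \right)} = \frac{1}{2}$ ($O{\left(f \right)} = \frac{1}{6 - 4} = \frac{1}{2}$)
$\left(- 7 \left(W + O{\left(-4 \right)}\right)\right)^{2} = \left(- 7 \left(- \frac{1}{7} + \frac{1}{2}\right)\right)^{2} = \left(\left(-7\right) \frac{5}{14}\right)^{2} = \left(- \frac{5}{2}\right)^{2} = \frac{25}{4}$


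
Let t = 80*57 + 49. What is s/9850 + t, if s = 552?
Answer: 22699601/4925 ≈ 4609.1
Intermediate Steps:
t = 4609 (t = 4560 + 49 = 4609)
s/9850 + t = 552/9850 + 4609 = 552*(1/9850) + 4609 = 276/4925 + 4609 = 22699601/4925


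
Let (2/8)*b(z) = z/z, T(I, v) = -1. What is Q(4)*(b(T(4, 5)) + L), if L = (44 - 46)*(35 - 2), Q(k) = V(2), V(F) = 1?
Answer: -62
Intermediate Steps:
Q(k) = 1
b(z) = 4 (b(z) = 4*(z/z) = 4*1 = 4)
L = -66 (L = -2*33 = -66)
Q(4)*(b(T(4, 5)) + L) = 1*(4 - 66) = 1*(-62) = -62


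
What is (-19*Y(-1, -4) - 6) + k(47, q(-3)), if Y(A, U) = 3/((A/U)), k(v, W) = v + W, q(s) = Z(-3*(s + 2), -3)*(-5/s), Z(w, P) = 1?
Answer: -556/3 ≈ -185.33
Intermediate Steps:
q(s) = -5/s (q(s) = 1*(-5/s) = -5/s)
k(v, W) = W + v
Y(A, U) = 3*U/A (Y(A, U) = 3*(U/A) = 3*U/A)
(-19*Y(-1, -4) - 6) + k(47, q(-3)) = (-57*(-4)/(-1) - 6) + (-5/(-3) + 47) = (-57*(-4)*(-1) - 6) + (-5*(-⅓) + 47) = (-19*12 - 6) + (5/3 + 47) = (-228 - 6) + 146/3 = -234 + 146/3 = -556/3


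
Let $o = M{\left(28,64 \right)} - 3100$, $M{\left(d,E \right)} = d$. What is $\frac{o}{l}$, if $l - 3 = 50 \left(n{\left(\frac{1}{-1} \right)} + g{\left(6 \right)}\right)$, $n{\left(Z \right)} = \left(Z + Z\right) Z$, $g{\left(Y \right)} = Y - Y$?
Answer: $- \frac{3072}{103} \approx -29.825$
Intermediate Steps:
$g{\left(Y \right)} = 0$
$o = -3072$ ($o = 28 - 3100 = -3072$)
$n{\left(Z \right)} = 2 Z^{2}$ ($n{\left(Z \right)} = 2 Z Z = 2 Z^{2}$)
$l = 103$ ($l = 3 + 50 \left(2 \left(\frac{1}{-1}\right)^{2} + 0\right) = 3 + 50 \left(2 \left(-1\right)^{2} + 0\right) = 3 + 50 \left(2 \cdot 1 + 0\right) = 3 + 50 \left(2 + 0\right) = 3 + 50 \cdot 2 = 3 + 100 = 103$)
$\frac{o}{l} = - \frac{3072}{103}$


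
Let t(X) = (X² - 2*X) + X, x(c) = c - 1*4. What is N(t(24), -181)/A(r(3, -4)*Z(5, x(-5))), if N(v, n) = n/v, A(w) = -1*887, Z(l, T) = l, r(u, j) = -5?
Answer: 181/489624 ≈ 0.00036967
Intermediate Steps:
x(c) = -4 + c (x(c) = c - 4 = -4 + c)
t(X) = X² - X
A(w) = -887
N(t(24), -181)/A(r(3, -4)*Z(5, x(-5))) = -181*1/(24*(-1 + 24))/(-887) = -181/(24*23)*(-1/887) = -181/552*(-1/887) = 181/489624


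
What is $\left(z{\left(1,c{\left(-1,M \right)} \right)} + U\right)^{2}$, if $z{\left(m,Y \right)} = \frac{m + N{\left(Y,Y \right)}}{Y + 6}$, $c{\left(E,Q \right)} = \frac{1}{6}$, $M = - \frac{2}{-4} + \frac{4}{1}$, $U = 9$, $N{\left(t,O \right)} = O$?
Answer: $\frac{115600}{1369} \approx 84.441$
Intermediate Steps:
$M = \frac{9}{2}$ ($M = \left(-2\right) \left(- \frac{1}{4}\right) + 4 \cdot 1 = \frac{1}{2} + 4 = \frac{9}{2} \approx 4.5$)
$c{\left(E,Q \right)} = \frac{1}{6}$
$z{\left(m,Y \right)} = \frac{Y + m}{6 + Y}$ ($z{\left(m,Y \right)} = \frac{m + Y}{Y + 6} = \frac{Y + m}{6 + Y}$)
$\left(z{\left(1,c{\left(-1,M \right)} \right)} + U\right)^{2} = \left(\frac{\frac{1}{6} + 1}{6 + \frac{1}{6}} + 9\right)^{2} = \left(\frac{1}{\frac{37}{6}} \cdot \frac{7}{6} + 9\right)^{2} = \left(\frac{6}{37} \cdot \frac{7}{6} + 9\right)^{2} = \left(\frac{7}{37} + 9\right)^{2} = \left(\frac{340}{37}\right)^{2} = \frac{115600}{1369}$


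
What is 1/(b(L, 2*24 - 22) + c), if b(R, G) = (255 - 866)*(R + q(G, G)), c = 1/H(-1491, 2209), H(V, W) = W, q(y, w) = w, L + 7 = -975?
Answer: 2209/1290312245 ≈ 1.7120e-6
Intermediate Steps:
L = -982 (L = -7 - 975 = -982)
c = 1/2209 ≈ 0.00045269
b(R, G) = -611*G - 611*R (b(R, G) = (255 - 866)*(R + G) = -611*(G + R) = -611*G - 611*R)
1/(b(L, 2*24 - 22) + c) = 1/((-611*(2*24 - 22) - 611*(-982)) + 1/2209) = 1/((-611*(48 - 22) + 600002) + 1/2209) = 1/((-611*26 + 600002) + 1/2209) = 1/((-15886 + 600002) + 1/2209) = 1/(584116 + 1/2209) = 1/(1290312245/2209) = 2209/1290312245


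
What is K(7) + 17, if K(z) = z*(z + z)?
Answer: 115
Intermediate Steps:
K(z) = 2*z² (K(z) = z*(2*z) = 2*z²)
K(7) + 17 = 2*7² + 17 = 2*49 + 17 = 98 + 17 = 115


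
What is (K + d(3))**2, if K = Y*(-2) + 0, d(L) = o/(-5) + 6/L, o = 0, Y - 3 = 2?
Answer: 64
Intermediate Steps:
Y = 5 (Y = 3 + 2 = 5)
d(L) = 6/L (d(L) = 0/(-5) + 6/L = 0*(-1/5) + 6/L = 0 + 6/L = 6/L)
K = -10 (K = 5*(-2) + 0 = -10 + 0 = -10)
(K + d(3))**2 = (-10 + 6/3)**2 = (-10 + 6*(1/3))**2 = (-10 + 2)**2 = (-8)**2 = 64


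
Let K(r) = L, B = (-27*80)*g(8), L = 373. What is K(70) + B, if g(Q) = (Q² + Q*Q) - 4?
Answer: -267467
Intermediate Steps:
g(Q) = -4 + 2*Q² (g(Q) = (Q² + Q²) - 4 = 2*Q² - 4 = -4 + 2*Q²)
B = -267840 (B = (-27*80)*(-4 + 2*8²) = -2160*(-4 + 2*64) = -2160*(-4 + 128) = -2160*124 = -267840)
K(r) = 373
K(70) + B = 373 - 267840 = -267467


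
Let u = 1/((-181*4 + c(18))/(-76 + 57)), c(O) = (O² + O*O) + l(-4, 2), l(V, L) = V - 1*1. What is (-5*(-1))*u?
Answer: 95/81 ≈ 1.1728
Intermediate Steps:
l(V, L) = -1 + V (l(V, L) = V - 1 = -1 + V)
c(O) = -5 + 2*O² (c(O) = (O² + O*O) + (-1 - 4) = (O² + O²) - 5 = 2*O² - 5 = -5 + 2*O²)
u = 19/81 (u = 1/((-181*4 + (-5 + 2*18²))/(-76 + 57)) = 1/((-724 + (-5 + 2*324))/(-19)) = 1/((-724 + (-5 + 648))*(-1/19)) = 1/((-724 + 643)*(-1/19)) = 1/(-81*(-1/19)) = 1/(81/19) = 19/81 ≈ 0.23457)
(-5*(-1))*u = -5*(-1)*(19/81) = 5*(19/81) = 95/81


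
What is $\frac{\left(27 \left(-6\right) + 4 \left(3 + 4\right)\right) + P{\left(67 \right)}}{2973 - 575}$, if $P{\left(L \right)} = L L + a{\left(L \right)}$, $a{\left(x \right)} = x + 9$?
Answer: $\frac{4431}{2398} \approx 1.8478$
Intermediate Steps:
$a{\left(x \right)} = 9 + x$
$P{\left(L \right)} = 9 + L + L^{2}$ ($P{\left(L \right)} = L L + \left(9 + L\right) = L^{2} + \left(9 + L\right) = 9 + L + L^{2}$)
$\frac{\left(27 \left(-6\right) + 4 \left(3 + 4\right)\right) + P{\left(67 \right)}}{2973 - 575} = \frac{\left(27 \left(-6\right) + 4 \left(3 + 4\right)\right) + \left(9 + 67 + 67^{2}\right)}{2973 - 575} = \frac{\left(-162 + 4 \cdot 7\right) + \left(9 + 67 + 4489\right)}{2398} = \left(\left(-162 + 28\right) + 4565\right) \frac{1}{2398} = \left(-134 + 4565\right) \frac{1}{2398} = 4431 \cdot \frac{1}{2398} = \frac{4431}{2398}$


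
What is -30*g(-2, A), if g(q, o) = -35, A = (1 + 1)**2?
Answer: 1050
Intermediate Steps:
A = 4 (A = 2**2 = 4)
-30*g(-2, A) = -30*(-35) = 1050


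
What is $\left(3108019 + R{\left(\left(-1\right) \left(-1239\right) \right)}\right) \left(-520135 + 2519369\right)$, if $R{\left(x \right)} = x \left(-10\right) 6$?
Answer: $6065034201886$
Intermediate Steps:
$R{\left(x \right)} = - 60 x$ ($R{\left(x \right)} = - 10 x 6 = - 60 x$)
$\left(3108019 + R{\left(\left(-1\right) \left(-1239\right) \right)}\right) \left(-520135 + 2519369\right) = \left(3108019 - 60 \left(\left(-1\right) \left(-1239\right)\right)\right) \left(-520135 + 2519369\right) = \left(3108019 - 74340\right) 1999234 = 3033679 \cdot 1999234 = 6065034201886$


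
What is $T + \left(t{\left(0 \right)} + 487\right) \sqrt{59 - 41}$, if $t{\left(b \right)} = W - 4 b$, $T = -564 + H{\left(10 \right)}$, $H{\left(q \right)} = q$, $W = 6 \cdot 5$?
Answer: $-554 + 1551 \sqrt{2} \approx 1639.4$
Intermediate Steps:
$W = 30$
$T = -554$ ($T = -564 + 10 = -554$)
$t{\left(b \right)} = 30 - 4 b$
$T + \left(t{\left(0 \right)} + 487\right) \sqrt{59 - 41} = -554 + \left(\left(30 - 0\right) + 487\right) \sqrt{59 - 41} = -554 + \left(\left(30 + 0\right) + 487\right) \sqrt{18} = -554 + \left(30 + 487\right) 3 \sqrt{2} = -554 + 517 \cdot 3 \sqrt{2} = -554 + 1551 \sqrt{2}$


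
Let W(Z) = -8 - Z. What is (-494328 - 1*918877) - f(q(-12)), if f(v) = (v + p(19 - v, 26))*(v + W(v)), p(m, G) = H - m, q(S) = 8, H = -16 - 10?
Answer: -1413437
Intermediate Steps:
H = -26
p(m, G) = -26 - m
f(v) = 360 - 16*v (f(v) = (v + (-26 - (19 - v)))*(v + (-8 - v)) = (v + (-26 + (-19 + v)))*(-8) = (v + (-45 + v))*(-8) = (-45 + 2*v)*(-8) = 360 - 16*v)
(-494328 - 1*918877) - f(q(-12)) = (-494328 - 1*918877) - (360 - 16*8) = (-494328 - 918877) - (360 - 128) = -1413205 - 1*232 = -1413205 - 232 = -1413437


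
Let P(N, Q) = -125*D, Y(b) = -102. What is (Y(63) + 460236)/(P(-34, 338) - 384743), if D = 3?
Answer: -230067/192559 ≈ -1.1948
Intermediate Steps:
P(N, Q) = -375 (P(N, Q) = -125*3 = -375)
(Y(63) + 460236)/(P(-34, 338) - 384743) = (-102 + 460236)/(-375 - 384743) = 460134/(-385118) = 460134*(-1/385118) = -230067/192559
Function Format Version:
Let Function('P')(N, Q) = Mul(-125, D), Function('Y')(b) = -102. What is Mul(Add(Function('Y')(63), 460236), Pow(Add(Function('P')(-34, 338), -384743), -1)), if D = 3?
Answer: Rational(-230067, 192559) ≈ -1.1948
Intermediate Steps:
Function('P')(N, Q) = -375 (Function('P')(N, Q) = Mul(-125, 3) = -375)
Mul(Add(Function('Y')(63), 460236), Pow(Add(Function('P')(-34, 338), -384743), -1)) = Mul(Add(-102, 460236), Pow(Add(-375, -384743), -1)) = Mul(460134, Pow(-385118, -1)) = Mul(460134, Rational(-1, 385118)) = Rational(-230067, 192559)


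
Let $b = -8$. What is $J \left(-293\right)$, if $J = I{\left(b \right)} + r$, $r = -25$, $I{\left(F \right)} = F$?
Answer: $9669$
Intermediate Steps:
$J = -33$ ($J = -8 - 25 = -33$)
$J \left(-293\right) = \left(-33\right) \left(-293\right) = 9669$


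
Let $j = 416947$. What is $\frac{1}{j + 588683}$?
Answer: $\frac{1}{1005630} \approx 9.944 \cdot 10^{-7}$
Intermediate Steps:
$\frac{1}{j + 588683} = \frac{1}{416947 + 588683} = \frac{1}{1005630}$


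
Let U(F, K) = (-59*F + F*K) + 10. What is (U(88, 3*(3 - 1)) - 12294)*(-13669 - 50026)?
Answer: 1079502860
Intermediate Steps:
U(F, K) = 10 - 59*F + F*K
(U(88, 3*(3 - 1)) - 12294)*(-13669 - 50026) = ((10 - 59*88 + 88*(3*(3 - 1))) - 12294)*(-13669 - 50026) = ((10 - 5192 + 88*(3*2)) - 12294)*(-63695) = ((10 - 5192 + 88*6) - 12294)*(-63695) = ((10 - 5192 + 528) - 12294)*(-63695) = (-4654 - 12294)*(-63695) = -16948*(-63695) = 1079502860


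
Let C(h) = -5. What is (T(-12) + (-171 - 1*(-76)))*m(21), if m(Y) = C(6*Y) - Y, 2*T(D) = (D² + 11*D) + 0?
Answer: 2314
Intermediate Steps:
T(D) = D²/2 + 11*D/2 (T(D) = ((D² + 11*D) + 0)/2 = (D² + 11*D)/2 = D²/2 + 11*D/2)
m(Y) = -5 - Y
(T(-12) + (-171 - 1*(-76)))*m(21) = ((½)*(-12)*(11 - 12) + (-171 - 1*(-76)))*(-5 - 1*21) = ((½)*(-12)*(-1) + (-171 + 76))*(-5 - 21) = (6 - 95)*(-26) = -89*(-26) = 2314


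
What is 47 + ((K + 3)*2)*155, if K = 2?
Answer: 1597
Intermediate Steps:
47 + ((K + 3)*2)*155 = 47 + ((2 + 3)*2)*155 = 47 + (5*2)*155 = 47 + 10*155 = 47 + 1550 = 1597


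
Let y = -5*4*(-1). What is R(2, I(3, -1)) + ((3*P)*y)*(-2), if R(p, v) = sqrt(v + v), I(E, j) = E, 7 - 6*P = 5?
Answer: -40 + sqrt(6) ≈ -37.551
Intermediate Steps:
P = 1/3 (P = 7/6 - 1/6*5 = 7/6 - 5/6 = 1/3 ≈ 0.33333)
y = 20 (y = -20*(-1) = 20)
R(p, v) = sqrt(2)*sqrt(v) (R(p, v) = sqrt(2*v) = sqrt(2)*sqrt(v))
R(2, I(3, -1)) + ((3*P)*y)*(-2) = sqrt(2)*sqrt(3) + ((3*(1/3))*20)*(-2) = sqrt(6) + (1*20)*(-2) = sqrt(6) + 20*(-2) = sqrt(6) - 40 = -40 + sqrt(6)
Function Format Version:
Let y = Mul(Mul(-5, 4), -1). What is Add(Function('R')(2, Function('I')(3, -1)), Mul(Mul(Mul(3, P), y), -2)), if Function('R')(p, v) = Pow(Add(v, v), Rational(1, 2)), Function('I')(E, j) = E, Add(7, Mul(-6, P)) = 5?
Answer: Add(-40, Pow(6, Rational(1, 2))) ≈ -37.551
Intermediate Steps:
P = Rational(1, 3) (P = Add(Rational(7, 6), Mul(Rational(-1, 6), 5)) = Add(Rational(7, 6), Rational(-5, 6)) = Rational(1, 3) ≈ 0.33333)
y = 20 (y = Mul(-20, -1) = 20)
Function('R')(p, v) = Mul(Pow(2, Rational(1, 2)), Pow(v, Rational(1, 2))) (Function('R')(p, v) = Pow(Mul(2, v), Rational(1, 2)) = Mul(Pow(2, Rational(1, 2)), Pow(v, Rational(1, 2))))
Add(Function('R')(2, Function('I')(3, -1)), Mul(Mul(Mul(3, P), y), -2)) = Add(Mul(Pow(2, Rational(1, 2)), Pow(3, Rational(1, 2))), Mul(Mul(Mul(3, Rational(1, 3)), 20), -2)) = Add(Pow(6, Rational(1, 2)), Mul(Mul(1, 20), -2)) = Add(Pow(6, Rational(1, 2)), Mul(20, -2)) = Add(Pow(6, Rational(1, 2)), -40) = Add(-40, Pow(6, Rational(1, 2)))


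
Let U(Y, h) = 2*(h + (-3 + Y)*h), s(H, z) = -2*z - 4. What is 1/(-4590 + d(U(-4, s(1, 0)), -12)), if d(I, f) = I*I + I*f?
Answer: -1/2862 ≈ -0.00034941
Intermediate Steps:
s(H, z) = -4 - 2*z
U(Y, h) = 2*h + 2*h*(-3 + Y) (U(Y, h) = 2*(h + h*(-3 + Y)) = 2*h + 2*h*(-3 + Y))
d(I, f) = I² + I*f
1/(-4590 + d(U(-4, s(1, 0)), -12)) = 1/(-4590 + (2*(-4 - 2*0)*(-2 - 4))*(2*(-4 - 2*0)*(-2 - 4) - 12)) = 1/(-4590 + (2*(-4 + 0)*(-6))*(2*(-4 + 0)*(-6) - 12)) = 1/(-4590 + (2*(-4)*(-6))*(2*(-4)*(-6) - 12)) = 1/(-4590 + 48*(48 - 12)) = 1/(-4590 + 48*36) = 1/(-4590 + 1728) = 1/(-2862) = -1/2862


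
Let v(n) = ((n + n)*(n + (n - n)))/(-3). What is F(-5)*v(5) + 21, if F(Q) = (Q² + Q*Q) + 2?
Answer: -2537/3 ≈ -845.67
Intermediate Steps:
F(Q) = 2 + 2*Q² (F(Q) = (Q² + Q²) + 2 = 2*Q² + 2 = 2 + 2*Q²)
v(n) = -2*n²/3 (v(n) = ((2*n)*(n + 0))*(-⅓) = ((2*n)*n)*(-⅓) = (2*n²)*(-⅓) = -2*n²/3)
F(-5)*v(5) + 21 = (2 + 2*(-5)²)*(-⅔*5²) + 21 = (2 + 2*25)*(-⅔*25) + 21 = (2 + 50)*(-50/3) + 21 = 52*(-50/3) + 21 = -2600/3 + 21 = -2537/3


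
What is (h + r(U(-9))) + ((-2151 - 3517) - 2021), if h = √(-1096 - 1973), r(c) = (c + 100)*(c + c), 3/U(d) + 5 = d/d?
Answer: -62703/8 + 3*I*√341 ≈ -7837.9 + 55.399*I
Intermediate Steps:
U(d) = -¾ (U(d) = 3/(-5 + d/d) = 3/(-5 + 1) = 3/(-4) = 3*(-¼) = -¾)
r(c) = 2*c*(100 + c) (r(c) = (100 + c)*(2*c) = 2*c*(100 + c))
h = 3*I*√341 (h = √(-3069) = 3*I*√341 ≈ 55.399*I)
(h + r(U(-9))) + ((-2151 - 3517) - 2021) = (3*I*√341 + 2*(-¾)*(100 - ¾)) + ((-2151 - 3517) - 2021) = (3*I*√341 + 2*(-¾)*(397/4)) + (-5668 - 2021) = (3*I*√341 - 1191/8) - 7689 = (-1191/8 + 3*I*√341) - 7689 = -62703/8 + 3*I*√341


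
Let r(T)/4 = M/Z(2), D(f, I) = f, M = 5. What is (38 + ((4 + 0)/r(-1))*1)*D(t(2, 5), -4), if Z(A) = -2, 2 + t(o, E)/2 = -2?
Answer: -1504/5 ≈ -300.80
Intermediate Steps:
t(o, E) = -8 (t(o, E) = -4 + 2*(-2) = -4 - 4 = -8)
r(T) = -10 (r(T) = 4*(5/(-2)) = 4*(5*(-½)) = 4*(-5/2) = -10)
(38 + ((4 + 0)/r(-1))*1)*D(t(2, 5), -4) = (38 + ((4 + 0)/(-10))*1)*(-8) = (38 + (4*(-⅒))*1)*(-8) = (38 - ⅖*1)*(-8) = (38 - ⅖)*(-8) = (188/5)*(-8) = -1504/5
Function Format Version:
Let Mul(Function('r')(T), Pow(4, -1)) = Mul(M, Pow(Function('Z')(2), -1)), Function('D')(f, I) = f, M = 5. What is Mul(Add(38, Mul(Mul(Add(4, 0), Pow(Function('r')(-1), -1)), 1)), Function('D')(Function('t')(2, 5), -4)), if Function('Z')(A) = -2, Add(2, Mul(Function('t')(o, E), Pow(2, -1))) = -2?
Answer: Rational(-1504, 5) ≈ -300.80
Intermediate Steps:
Function('t')(o, E) = -8 (Function('t')(o, E) = Add(-4, Mul(2, -2)) = Add(-4, -4) = -8)
Function('r')(T) = -10 (Function('r')(T) = Mul(4, Mul(5, Pow(-2, -1))) = Mul(4, Mul(5, Rational(-1, 2))) = Mul(4, Rational(-5, 2)) = -10)
Mul(Add(38, Mul(Mul(Add(4, 0), Pow(Function('r')(-1), -1)), 1)), Function('D')(Function('t')(2, 5), -4)) = Mul(Add(38, Mul(Mul(Add(4, 0), Pow(-10, -1)), 1)), -8) = Mul(Add(38, Mul(Mul(4, Rational(-1, 10)), 1)), -8) = Mul(Add(38, Mul(Rational(-2, 5), 1)), -8) = Mul(Add(38, Rational(-2, 5)), -8) = Mul(Rational(188, 5), -8) = Rational(-1504, 5)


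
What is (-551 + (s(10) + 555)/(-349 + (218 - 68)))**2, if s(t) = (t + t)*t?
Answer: 12189043216/39601 ≈ 3.0780e+5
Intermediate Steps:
s(t) = 2*t**2 (s(t) = (2*t)*t = 2*t**2)
(-551 + (s(10) + 555)/(-349 + (218 - 68)))**2 = (-551 + (2*10**2 + 555)/(-349 + (218 - 68)))**2 = (-551 + (2*100 + 555)/(-349 + 150))**2 = (-551 + (200 + 555)/(-199))**2 = (-551 + 755*(-1/199))**2 = (-551 - 755/199)**2 = (-110404/199)**2 = 12189043216/39601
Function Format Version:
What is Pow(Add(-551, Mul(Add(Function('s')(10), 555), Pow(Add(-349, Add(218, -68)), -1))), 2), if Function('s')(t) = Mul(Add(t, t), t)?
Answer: Rational(12189043216, 39601) ≈ 3.0780e+5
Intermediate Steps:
Function('s')(t) = Mul(2, Pow(t, 2)) (Function('s')(t) = Mul(Mul(2, t), t) = Mul(2, Pow(t, 2)))
Pow(Add(-551, Mul(Add(Function('s')(10), 555), Pow(Add(-349, Add(218, -68)), -1))), 2) = Pow(Add(-551, Mul(Add(Mul(2, Pow(10, 2)), 555), Pow(Add(-349, Add(218, -68)), -1))), 2) = Pow(Add(-551, Mul(Add(Mul(2, 100), 555), Pow(Add(-349, 150), -1))), 2) = Pow(Add(-551, Mul(Add(200, 555), Pow(-199, -1))), 2) = Pow(Add(-551, Mul(755, Rational(-1, 199))), 2) = Pow(Add(-551, Rational(-755, 199)), 2) = Pow(Rational(-110404, 199), 2) = Rational(12189043216, 39601)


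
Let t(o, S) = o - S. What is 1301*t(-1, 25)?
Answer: -33826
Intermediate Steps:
1301*t(-1, 25) = 1301*(-1 - 1*25) = 1301*(-1 - 25) = 1301*(-26) = -33826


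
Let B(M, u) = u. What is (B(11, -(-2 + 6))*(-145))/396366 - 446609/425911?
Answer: -88386797257/84408319713 ≈ -1.0471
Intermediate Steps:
(B(11, -(-2 + 6))*(-145))/396366 - 446609/425911 = (-(-2 + 6)*(-145))/396366 - 446609/425911 = (-1*4*(-145))*(1/396366) - 446609*1/425911 = -4*(-145)*(1/396366) - 446609/425911 = 580*(1/396366) - 446609/425911 = 290/198183 - 446609/425911 = -88386797257/84408319713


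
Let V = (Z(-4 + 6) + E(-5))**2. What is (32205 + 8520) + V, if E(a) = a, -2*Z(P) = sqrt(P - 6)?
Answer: 40749 + 10*I ≈ 40749.0 + 10.0*I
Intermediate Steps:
Z(P) = -sqrt(-6 + P)/2 (Z(P) = -sqrt(P - 6)/2 = -sqrt(-6 + P)/2)
V = (-5 - I)**2 (V = (-sqrt(-6 + (-4 + 6))/2 - 5)**2 = (-sqrt(-6 + 2)/2 - 5)**2 = (-I - 5)**2 = (-5 - I)**2 ≈ 24.0 + 10.0*I)
(32205 + 8520) + V = (32205 + 8520) + (5 + I)**2 = 40725 + (5 + I)**2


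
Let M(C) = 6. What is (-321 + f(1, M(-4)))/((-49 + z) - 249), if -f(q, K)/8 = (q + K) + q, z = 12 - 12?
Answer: 385/298 ≈ 1.2919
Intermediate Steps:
z = 0
f(q, K) = -16*q - 8*K (f(q, K) = -8*((q + K) + q) = -8*((K + q) + q) = -8*(K + 2*q) = -16*q - 8*K)
(-321 + f(1, M(-4)))/((-49 + z) - 249) = (-321 + (-16*1 - 8*6))/((-49 + 0) - 249) = (-321 + (-16 - 48))/(-49 - 249) = (-321 - 64)/(-298) = -385*(-1/298) = 385/298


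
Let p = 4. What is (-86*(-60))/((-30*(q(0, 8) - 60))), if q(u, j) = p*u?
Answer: 43/15 ≈ 2.8667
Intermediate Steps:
q(u, j) = 4*u
(-86*(-60))/((-30*(q(0, 8) - 60))) = (-86*(-60))/((-30*(4*0 - 60))) = 5160/((-30*(0 - 60))) = 5160/((-30*(-60))) = 5160/1800 = 5160*(1/1800) = 43/15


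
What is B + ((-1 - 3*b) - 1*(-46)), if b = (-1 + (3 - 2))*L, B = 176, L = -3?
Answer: 221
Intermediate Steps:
b = 0 (b = (-1 + (3 - 2))*(-3) = (-1 + 1)*(-3) = 0*(-3) = 0)
B + ((-1 - 3*b) - 1*(-46)) = 176 + ((-1 - 3*0) - 1*(-46)) = 176 + ((-1 + 0) + 46) = 176 + (-1 + 46) = 176 + 45 = 221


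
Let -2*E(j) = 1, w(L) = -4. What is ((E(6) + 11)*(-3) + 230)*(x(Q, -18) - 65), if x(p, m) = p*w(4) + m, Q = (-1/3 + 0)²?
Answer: -298147/18 ≈ -16564.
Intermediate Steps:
Q = ⅑ (Q = (-1*⅓ + 0)² = (-⅓ + 0)² = (-⅓)² = ⅑ ≈ 0.11111)
E(j) = -½ (E(j) = -½*1 = -½)
x(p, m) = m - 4*p (x(p, m) = p*(-4) + m = -4*p + m = m - 4*p)
((E(6) + 11)*(-3) + 230)*(x(Q, -18) - 65) = ((-½ + 11)*(-3) + 230)*((-18 - 4*⅑) - 65) = ((21/2)*(-3) + 230)*((-18 - 4/9) - 65) = (-63/2 + 230)*(-166/9 - 65) = (397/2)*(-751/9) = -298147/18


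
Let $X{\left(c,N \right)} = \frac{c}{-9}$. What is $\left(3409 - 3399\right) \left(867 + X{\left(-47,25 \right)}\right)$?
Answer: $\frac{78500}{9} \approx 8722.2$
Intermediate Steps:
$X{\left(c,N \right)} = - \frac{c}{9}$ ($X{\left(c,N \right)} = c \left(- \frac{1}{9}\right) = - \frac{c}{9}$)
$\left(3409 - 3399\right) \left(867 + X{\left(-47,25 \right)}\right) = \left(3409 - 3399\right) \left(867 - - \frac{47}{9}\right) = 10 \left(867 + \frac{47}{9}\right) = 10 \cdot \frac{7850}{9} = \frac{78500}{9}$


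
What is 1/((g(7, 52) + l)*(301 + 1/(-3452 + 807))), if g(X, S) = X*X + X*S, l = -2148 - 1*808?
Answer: -2645/2024594192 ≈ -1.3064e-6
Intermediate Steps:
l = -2956 (l = -2148 - 808 = -2956)
g(X, S) = X**2 + S*X
1/((g(7, 52) + l)*(301 + 1/(-3452 + 807))) = 1/((7*(52 + 7) - 2956)*(301 + 1/(-3452 + 807))) = 1/((7*59 - 2956)*(301 + 1/(-2645))) = 1/((413 - 2956)*(301 - 1/2645)) = 1/(-2543*796144/2645) = 1/(-2024594192/2645) = -2645/2024594192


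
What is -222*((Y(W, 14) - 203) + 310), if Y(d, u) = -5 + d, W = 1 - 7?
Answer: -21312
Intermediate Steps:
W = -6
-222*((Y(W, 14) - 203) + 310) = -222*(((-5 - 6) - 203) + 310) = -222*((-11 - 203) + 310) = -222*(-214 + 310) = -222*96 = -21312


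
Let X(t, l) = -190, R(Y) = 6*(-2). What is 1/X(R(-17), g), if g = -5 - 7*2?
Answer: -1/190 ≈ -0.0052632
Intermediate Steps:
R(Y) = -12
g = -19 (g = -5 - 14 = -19)
1/X(R(-17), g) = 1/(-190) = -1/190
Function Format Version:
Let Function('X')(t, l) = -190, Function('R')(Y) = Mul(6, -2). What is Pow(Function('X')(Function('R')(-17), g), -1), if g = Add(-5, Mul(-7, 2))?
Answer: Rational(-1, 190) ≈ -0.0052632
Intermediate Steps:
Function('R')(Y) = -12
g = -19 (g = Add(-5, -14) = -19)
Pow(Function('X')(Function('R')(-17), g), -1) = Pow(-190, -1) = Rational(-1, 190)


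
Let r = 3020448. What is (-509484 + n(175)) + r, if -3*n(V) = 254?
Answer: 7532638/3 ≈ 2.5109e+6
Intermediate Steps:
n(V) = -254/3 (n(V) = -⅓*254 = -254/3)
(-509484 + n(175)) + r = (-509484 - 254/3) + 3020448 = -1528706/3 + 3020448 = 7532638/3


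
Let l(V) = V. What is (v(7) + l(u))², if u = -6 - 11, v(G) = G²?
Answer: 1024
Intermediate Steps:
u = -17
(v(7) + l(u))² = (7² - 17)² = (49 - 17)² = 32² = 1024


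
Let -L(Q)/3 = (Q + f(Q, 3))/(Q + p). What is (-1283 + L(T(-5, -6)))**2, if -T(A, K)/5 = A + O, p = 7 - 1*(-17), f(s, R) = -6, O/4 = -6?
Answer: 47194955536/28561 ≈ 1.6524e+6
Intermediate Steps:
O = -24 (O = 4*(-6) = -24)
p = 24 (p = 7 + 17 = 24)
T(A, K) = 120 - 5*A (T(A, K) = -5*(A - 24) = -5*(-24 + A) = 120 - 5*A)
L(Q) = -3*(-6 + Q)/(24 + Q) (L(Q) = -3*(Q - 6)/(Q + 24) = -3*(-6 + Q)/(24 + Q))
(-1283 + L(T(-5, -6)))**2 = (-1283 + 3*(6 - (120 - 5*(-5)))/(24 + (120 - 5*(-5))))**2 = (-1283 + 3*(6 - (120 + 25))/(24 + (120 + 25)))**2 = (-1283 + 3*(6 - 1*145)/(24 + 145))**2 = (-1283 + 3*(6 - 145)/169)**2 = (-1283 + 3*(1/169)*(-139))**2 = (-1283 - 417/169)**2 = (-217244/169)**2 = 47194955536/28561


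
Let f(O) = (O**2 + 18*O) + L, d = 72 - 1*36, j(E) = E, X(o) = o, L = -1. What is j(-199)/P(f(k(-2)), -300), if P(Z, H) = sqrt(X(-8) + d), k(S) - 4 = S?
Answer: -199*sqrt(7)/14 ≈ -37.607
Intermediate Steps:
k(S) = 4 + S
d = 36 (d = 72 - 36 = 36)
f(O) = -1 + O**2 + 18*O (f(O) = (O**2 + 18*O) - 1 = -1 + O**2 + 18*O)
P(Z, H) = 2*sqrt(7) (P(Z, H) = sqrt(-8 + 36) = sqrt(28) = 2*sqrt(7))
j(-199)/P(f(k(-2)), -300) = -199*sqrt(7)/14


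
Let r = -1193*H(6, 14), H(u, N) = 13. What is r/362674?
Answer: -1193/27898 ≈ -0.042763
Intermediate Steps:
r = -15509 (r = -1193*13 = -15509)
r/362674 = -15509/362674 = -15509*1/362674 = -1193/27898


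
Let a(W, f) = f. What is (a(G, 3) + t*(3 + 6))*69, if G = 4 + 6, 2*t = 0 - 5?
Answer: -2691/2 ≈ -1345.5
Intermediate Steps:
t = -5/2 (t = (0 - 5)/2 = (1/2)*(-5) = -5/2 ≈ -2.5000)
G = 10
(a(G, 3) + t*(3 + 6))*69 = (3 - 5*(3 + 6)/2)*69 = (3 - 5/2*9)*69 = (3 - 45/2)*69 = -39/2*69 = -2691/2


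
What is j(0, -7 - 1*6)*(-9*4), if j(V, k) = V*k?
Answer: 0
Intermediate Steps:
j(0, -7 - 1*6)*(-9*4) = (0*(-7 - 1*6))*(-9*4) = (0*(-7 - 6))*(-36) = (0*(-13))*(-36) = 0*(-36) = 0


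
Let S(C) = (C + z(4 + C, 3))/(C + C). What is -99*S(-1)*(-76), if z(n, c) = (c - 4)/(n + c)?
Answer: 4389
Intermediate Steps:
z(n, c) = (-4 + c)/(c + n)
S(C) = (C - 1/(7 + C))/(2*C) (S(C) = (C + (-4 + 3)/(3 + (4 + C)))/(C + C) = (C - 1/(7 + C))/((2*C)) = (C - 1/(7 + C))*(1/(2*C)) = (C - 1/(7 + C))/(2*C))
-99*S(-1)*(-76) = -99*(-1 - (7 - 1))/(2*(-1)*(7 - 1))*(-76) = -99*(-1)*(-1 - 1*6)/(2*6)*(-76) = -99*(-1)*(-1 - 6)/(2*6)*(-76) = -99*(-1)*(-7)/(2*6)*(-76) = -99*7/12*(-76) = -231/4*(-76) = 4389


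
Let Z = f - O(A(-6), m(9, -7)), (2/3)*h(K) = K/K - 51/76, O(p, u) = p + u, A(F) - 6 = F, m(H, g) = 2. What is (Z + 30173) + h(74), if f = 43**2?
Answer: 4867115/152 ≈ 32021.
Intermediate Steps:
A(F) = 6 + F
f = 1849
h(K) = 75/152 (h(K) = 3*(K/K - 51/76)/2 = 3*(1 - 51*1/76)/2 = 3*(1 - 51/76)/2 = (3/2)*(25/76) = 75/152)
Z = 1847 (Z = 1849 - ((6 - 6) + 2) = 1849 - (0 + 2) = 1849 - 1*2 = 1849 - 2 = 1847)
(Z + 30173) + h(74) = (1847 + 30173) + 75/152 = 32020 + 75/152 = 4867115/152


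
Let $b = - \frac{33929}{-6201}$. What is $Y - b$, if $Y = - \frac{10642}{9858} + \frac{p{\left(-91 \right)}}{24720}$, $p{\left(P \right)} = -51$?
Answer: $- \frac{10380048247}{1583983440} \approx -6.5531$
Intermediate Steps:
$b = \frac{33929}{6201}$ ($b = \left(-33929\right) \left(- \frac{1}{6201}\right) = \frac{33929}{6201} \approx 5.4715$)
$Y = - \frac{43928833}{40614960}$ ($Y = - \frac{10642}{9858} - \frac{51}{24720} = \left(-10642\right) \frac{1}{9858} - \frac{17}{8240} = - \frac{5321}{4929} - \frac{17}{8240} = - \frac{43928833}{40614960} \approx -1.0816$)
$Y - b = - \frac{43928833}{40614960} - \frac{33929}{6201} = - \frac{10380048247}{1583983440}$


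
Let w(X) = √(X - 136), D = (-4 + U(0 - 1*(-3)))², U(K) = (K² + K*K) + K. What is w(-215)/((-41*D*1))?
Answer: -3*I*√39/11849 ≈ -0.0015811*I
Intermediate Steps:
U(K) = K + 2*K² (U(K) = (K² + K²) + K = 2*K² + K = K + 2*K²)
D = 289 (D = (-4 + (0 - 1*(-3))*(1 + 2*(0 - 1*(-3))))² = (-4 + (0 + 3)*(1 + 2*(0 + 3)))² = (-4 + 3*(1 + 2*3))² = (-4 + 3*(1 + 6))² = (-4 + 3*7)² = (-4 + 21)² = 17² = 289)
w(X) = √(-136 + X)
w(-215)/((-41*D*1)) = √(-136 - 215)/((-41*289*1)) = √(-351)/((-11849*1)) = (3*I*√39)/(-11849) = (3*I*√39)*(-1/11849) = -3*I*√39/11849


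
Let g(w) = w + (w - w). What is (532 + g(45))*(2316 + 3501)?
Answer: 3356409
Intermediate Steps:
g(w) = w (g(w) = w + 0 = w)
(532 + g(45))*(2316 + 3501) = (532 + 45)*(2316 + 3501) = 577*5817 = 3356409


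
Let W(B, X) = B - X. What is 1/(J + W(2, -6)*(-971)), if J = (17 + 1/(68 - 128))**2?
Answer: -3600/26926439 ≈ -0.00013370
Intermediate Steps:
J = 1038361/3600 (J = (17 + 1/(-60))**2 = (17 - 1/60)**2 = (1019/60)**2 = 1038361/3600 ≈ 288.43)
1/(J + W(2, -6)*(-971)) = 1/(1038361/3600 + (2 - 1*(-6))*(-971)) = 1/(1038361/3600 + (2 + 6)*(-971)) = 1/(1038361/3600 + 8*(-971)) = 1/(1038361/3600 - 7768) = 1/(-26926439/3600) = -3600/26926439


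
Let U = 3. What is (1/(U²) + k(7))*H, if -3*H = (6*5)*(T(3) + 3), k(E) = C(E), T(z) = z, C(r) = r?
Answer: -1280/3 ≈ -426.67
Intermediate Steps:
k(E) = E
H = -60 (H = -6*5*(3 + 3)/3 = -10*6 = -⅓*180 = -60)
(1/(U²) + k(7))*H = (1/(3²) + 7)*(-60) = (1/9 + 7)*(-60) = (⅑ + 7)*(-60) = (64/9)*(-60) = -1280/3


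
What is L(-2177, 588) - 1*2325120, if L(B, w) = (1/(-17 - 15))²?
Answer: -2380922879/1024 ≈ -2.3251e+6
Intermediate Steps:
L(B, w) = 1/1024 (L(B, w) = (1/(-32))² = (-1/32)² = 1/1024)
L(-2177, 588) - 1*2325120 = 1/1024 - 1*2325120 = 1/1024 - 2325120 = -2380922879/1024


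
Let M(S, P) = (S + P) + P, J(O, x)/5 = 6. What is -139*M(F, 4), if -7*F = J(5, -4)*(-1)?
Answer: -11954/7 ≈ -1707.7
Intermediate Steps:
J(O, x) = 30 (J(O, x) = 5*6 = 30)
F = 30/7 (F = -30*(-1)/7 = -1/7*(-30) = 30/7 ≈ 4.2857)
M(S, P) = S + 2*P (M(S, P) = (P + S) + P = S + 2*P)
-139*M(F, 4) = -139*(30/7 + 2*4) = -139*(30/7 + 8) = -139*86/7 = -11954/7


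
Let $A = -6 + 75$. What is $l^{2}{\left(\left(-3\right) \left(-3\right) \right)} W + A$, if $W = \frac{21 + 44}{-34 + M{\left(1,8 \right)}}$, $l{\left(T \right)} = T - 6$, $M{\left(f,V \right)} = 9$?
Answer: $\frac{228}{5} \approx 45.6$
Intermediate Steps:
$l{\left(T \right)} = -6 + T$ ($l{\left(T \right)} = T - 6 = -6 + T$)
$A = 69$
$W = - \frac{13}{5}$ ($W = \frac{21 + 44}{-34 + 9} = \frac{65}{-25} = 65 \left(- \frac{1}{25}\right) = - \frac{13}{5} \approx -2.6$)
$l^{2}{\left(\left(-3\right) \left(-3\right) \right)} W + A = \left(-6 - -9\right)^{2} \left(- \frac{13}{5}\right) + 69 = \left(-6 + 9\right)^{2} \left(- \frac{13}{5}\right) + 69 = 3^{2} \left(- \frac{13}{5}\right) + 69 = 9 \left(- \frac{13}{5}\right) + 69 = - \frac{117}{5} + 69 = \frac{228}{5}$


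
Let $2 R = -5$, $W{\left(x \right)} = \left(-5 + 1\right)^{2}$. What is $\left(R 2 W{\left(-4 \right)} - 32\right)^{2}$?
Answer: $12544$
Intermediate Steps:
$W{\left(x \right)} = 16$ ($W{\left(x \right)} = \left(-4\right)^{2} = 16$)
$R = - \frac{5}{2}$ ($R = \frac{1}{2} \left(-5\right) = - \frac{5}{2} \approx -2.5$)
$\left(R 2 W{\left(-4 \right)} - 32\right)^{2} = \left(\left(- \frac{5}{2}\right) 2 \cdot 16 - 32\right)^{2} = \left(\left(-5\right) 16 - 32\right)^{2} = \left(-80 - 32\right)^{2} = \left(-112\right)^{2} = 12544$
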